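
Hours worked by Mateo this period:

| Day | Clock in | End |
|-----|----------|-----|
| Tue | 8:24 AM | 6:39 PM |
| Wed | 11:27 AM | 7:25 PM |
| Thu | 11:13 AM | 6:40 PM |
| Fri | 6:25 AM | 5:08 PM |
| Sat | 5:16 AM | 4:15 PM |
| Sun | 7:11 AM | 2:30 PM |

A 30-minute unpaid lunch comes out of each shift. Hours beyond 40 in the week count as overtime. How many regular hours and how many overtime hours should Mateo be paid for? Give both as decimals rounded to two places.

Regular 40.00 hours, overtime 11.68 hours

Tue: 8:24 AM–6:39 PM = 10 h 15 min; less 30 min break → 9 h 45 min
Wed: 11:27 AM–7:25 PM = 7 h 58 min; less 30 min break → 7 h 28 min
Thu: 11:13 AM–6:40 PM = 7 h 27 min; less 30 min break → 6 h 57 min
Fri: 6:25 AM–5:08 PM = 10 h 43 min; less 30 min break → 10 h 13 min
Sat: 5:16 AM–4:15 PM = 10 h 59 min; less 30 min break → 10 h 29 min
Sun: 7:11 AM–2:30 PM = 7 h 19 min; less 30 min break → 6 h 49 min
Total worked: 51 h 41 min = 51.68 h.
Threshold 40 h → overtime 11 h 41 min, regular 40 h 0 min.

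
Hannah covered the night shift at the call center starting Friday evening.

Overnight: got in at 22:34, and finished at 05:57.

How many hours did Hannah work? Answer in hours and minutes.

7 h 23 min

Overnight: 22:34 → midnight = 1 h 26 min; midnight → 05:57 = 5 h 57 min; span 7 h 23 min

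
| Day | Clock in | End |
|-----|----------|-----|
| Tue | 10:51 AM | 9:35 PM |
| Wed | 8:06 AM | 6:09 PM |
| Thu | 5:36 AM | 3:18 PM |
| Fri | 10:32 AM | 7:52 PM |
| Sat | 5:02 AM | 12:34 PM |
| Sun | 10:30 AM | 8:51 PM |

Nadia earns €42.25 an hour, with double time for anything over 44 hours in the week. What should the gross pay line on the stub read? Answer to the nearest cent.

Tue: 10:51 AM–9:35 PM = 10 h 44 min
Wed: 8:06 AM–6:09 PM = 10 h 3 min
Thu: 5:36 AM–3:18 PM = 9 h 42 min
Fri: 10:32 AM–7:52 PM = 9 h 20 min
Sat: 5:02 AM–12:34 PM = 7 h 32 min
Sun: 10:30 AM–8:51 PM = 10 h 21 min
Total worked: 57 h 42 min = 3462 min.
Regular 44 h 0 min = 2640 min at €42.25/h; overtime 13 h 42 min = 822 min at €84.50/h.
Pay = (2640 × €42.25 + 822 × €84.50) ÷ 60 = €3016.65.

€3016.65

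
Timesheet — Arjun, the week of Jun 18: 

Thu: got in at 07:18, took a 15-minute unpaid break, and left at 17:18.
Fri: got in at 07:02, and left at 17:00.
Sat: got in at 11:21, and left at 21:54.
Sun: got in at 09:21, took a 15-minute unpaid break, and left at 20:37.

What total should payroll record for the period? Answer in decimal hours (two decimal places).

Thu: 07:18–17:18 = 10 h 0 min; less 15 min break → 9 h 45 min
Fri: 07:02–17:00 = 9 h 58 min
Sat: 11:21–21:54 = 10 h 33 min
Sun: 09:21–20:37 = 11 h 16 min; less 15 min break → 11 h 1 min
Total: 9 h 45 min + 9 h 58 min + 10 h 33 min + 11 h 1 min = 41 h 17 min.

41.28 hours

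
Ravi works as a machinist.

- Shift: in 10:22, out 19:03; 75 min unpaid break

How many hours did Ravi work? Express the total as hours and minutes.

7 h 26 min

Shift: 10:22–19:03 = 8 h 41 min; less 75 min break → 7 h 26 min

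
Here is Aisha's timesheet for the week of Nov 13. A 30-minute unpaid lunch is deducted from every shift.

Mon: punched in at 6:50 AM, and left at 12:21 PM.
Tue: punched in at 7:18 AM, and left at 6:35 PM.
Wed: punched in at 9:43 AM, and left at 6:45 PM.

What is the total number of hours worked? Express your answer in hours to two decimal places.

Mon: 6:50 AM–12:21 PM = 5 h 31 min; less 30 min break → 5 h 1 min
Tue: 7:18 AM–6:35 PM = 11 h 17 min; less 30 min break → 10 h 47 min
Wed: 9:43 AM–6:45 PM = 9 h 2 min; less 30 min break → 8 h 32 min
Total: 5 h 1 min + 10 h 47 min + 8 h 32 min = 24 h 20 min.

24.33 hours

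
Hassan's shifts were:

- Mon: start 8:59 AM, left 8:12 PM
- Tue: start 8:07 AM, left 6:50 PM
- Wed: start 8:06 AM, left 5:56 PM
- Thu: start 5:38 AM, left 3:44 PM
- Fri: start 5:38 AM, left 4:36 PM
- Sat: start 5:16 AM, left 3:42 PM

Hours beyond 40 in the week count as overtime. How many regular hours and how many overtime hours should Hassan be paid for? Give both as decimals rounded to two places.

Mon: 8:59 AM–8:12 PM = 11 h 13 min
Tue: 8:07 AM–6:50 PM = 10 h 43 min
Wed: 8:06 AM–5:56 PM = 9 h 50 min
Thu: 5:38 AM–3:44 PM = 10 h 6 min
Fri: 5:38 AM–4:36 PM = 10 h 58 min
Sat: 5:16 AM–3:42 PM = 10 h 26 min
Total worked: 63 h 16 min = 63.27 h.
Threshold 40 h → overtime 23 h 16 min, regular 40 h 0 min.

Regular 40.00 hours, overtime 23.27 hours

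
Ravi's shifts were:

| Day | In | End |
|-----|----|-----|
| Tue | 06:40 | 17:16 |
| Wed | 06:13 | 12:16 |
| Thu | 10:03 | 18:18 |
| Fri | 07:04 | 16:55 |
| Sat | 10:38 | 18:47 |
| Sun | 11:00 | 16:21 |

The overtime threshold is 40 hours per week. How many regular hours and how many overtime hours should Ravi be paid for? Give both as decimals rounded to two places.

Regular 40.00 hours, overtime 8.25 hours

Tue: 06:40–17:16 = 10 h 36 min
Wed: 06:13–12:16 = 6 h 3 min
Thu: 10:03–18:18 = 8 h 15 min
Fri: 07:04–16:55 = 9 h 51 min
Sat: 10:38–18:47 = 8 h 9 min
Sun: 11:00–16:21 = 5 h 21 min
Total worked: 48 h 15 min = 48.25 h.
Threshold 40 h → overtime 8 h 15 min, regular 40 h 0 min.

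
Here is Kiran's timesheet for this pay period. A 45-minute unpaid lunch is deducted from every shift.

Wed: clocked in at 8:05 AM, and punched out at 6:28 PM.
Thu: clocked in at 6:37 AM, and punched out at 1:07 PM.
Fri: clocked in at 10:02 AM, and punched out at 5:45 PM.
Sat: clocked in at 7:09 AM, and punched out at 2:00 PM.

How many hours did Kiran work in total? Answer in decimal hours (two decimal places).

Wed: 8:05 AM–6:28 PM = 10 h 23 min; less 45 min break → 9 h 38 min
Thu: 6:37 AM–1:07 PM = 6 h 30 min; less 45 min break → 5 h 45 min
Fri: 10:02 AM–5:45 PM = 7 h 43 min; less 45 min break → 6 h 58 min
Sat: 7:09 AM–2:00 PM = 6 h 51 min; less 45 min break → 6 h 6 min
Total: 9 h 38 min + 5 h 45 min + 6 h 58 min + 6 h 6 min = 28 h 27 min.

28.45 hours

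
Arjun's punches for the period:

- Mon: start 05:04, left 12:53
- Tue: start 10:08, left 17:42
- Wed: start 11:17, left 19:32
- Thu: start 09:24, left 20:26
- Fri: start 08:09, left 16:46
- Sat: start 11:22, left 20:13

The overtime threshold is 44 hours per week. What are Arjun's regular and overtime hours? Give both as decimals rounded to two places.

Mon: 05:04–12:53 = 7 h 49 min
Tue: 10:08–17:42 = 7 h 34 min
Wed: 11:17–19:32 = 8 h 15 min
Thu: 09:24–20:26 = 11 h 2 min
Fri: 08:09–16:46 = 8 h 37 min
Sat: 11:22–20:13 = 8 h 51 min
Total worked: 52 h 8 min = 52.13 h.
Threshold 44 h → overtime 8 h 8 min, regular 44 h 0 min.

Regular 44.00 hours, overtime 8.13 hours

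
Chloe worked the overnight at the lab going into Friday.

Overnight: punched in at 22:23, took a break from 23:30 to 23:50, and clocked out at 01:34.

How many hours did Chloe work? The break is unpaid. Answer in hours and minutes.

Overnight: 22:23 → midnight = 1 h 37 min; midnight → 01:34 = 1 h 34 min; span 3 h 11 min; less 20 min break → 2 h 51 min

2 h 51 min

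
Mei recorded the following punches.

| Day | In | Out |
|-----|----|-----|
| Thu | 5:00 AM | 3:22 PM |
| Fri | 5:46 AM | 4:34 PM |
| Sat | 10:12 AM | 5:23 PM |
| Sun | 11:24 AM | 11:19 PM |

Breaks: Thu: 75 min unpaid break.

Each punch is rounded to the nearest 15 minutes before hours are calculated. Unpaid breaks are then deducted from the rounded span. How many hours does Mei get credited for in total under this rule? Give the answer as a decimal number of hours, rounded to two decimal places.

38.75 hours

Thu: in 5:00 AM→5:00 AM, out 3:22 PM→3:15 PM; 10 h 15 min − 75 min = 9 h 0 min
Fri: in 5:46 AM→5:45 AM, out 4:34 PM→4:30 PM; 10 h 45 min
Sat: in 10:12 AM→10:15 AM, out 5:23 PM→5:30 PM; 7 h 15 min
Sun: in 11:24 AM→11:30 AM, out 11:19 PM→11:15 PM; 11 h 45 min
Total credited: 38 h 45 min.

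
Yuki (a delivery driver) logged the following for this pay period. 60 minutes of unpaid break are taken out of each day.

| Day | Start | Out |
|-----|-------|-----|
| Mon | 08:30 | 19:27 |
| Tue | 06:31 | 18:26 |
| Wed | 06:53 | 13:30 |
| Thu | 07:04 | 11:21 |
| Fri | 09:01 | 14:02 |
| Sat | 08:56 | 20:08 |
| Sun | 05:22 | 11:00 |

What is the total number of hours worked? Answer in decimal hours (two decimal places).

48.62 hours

Mon: 08:30–19:27 = 10 h 57 min; less 60 min break → 9 h 57 min
Tue: 06:31–18:26 = 11 h 55 min; less 60 min break → 10 h 55 min
Wed: 06:53–13:30 = 6 h 37 min; less 60 min break → 5 h 37 min
Thu: 07:04–11:21 = 4 h 17 min; less 60 min break → 3 h 17 min
Fri: 09:01–14:02 = 5 h 1 min; less 60 min break → 4 h 1 min
Sat: 08:56–20:08 = 11 h 12 min; less 60 min break → 10 h 12 min
Sun: 05:22–11:00 = 5 h 38 min; less 60 min break → 4 h 38 min
Total: 9 h 57 min + 10 h 55 min + 5 h 37 min + 3 h 17 min + 4 h 1 min + 10 h 12 min + 4 h 38 min = 48 h 37 min.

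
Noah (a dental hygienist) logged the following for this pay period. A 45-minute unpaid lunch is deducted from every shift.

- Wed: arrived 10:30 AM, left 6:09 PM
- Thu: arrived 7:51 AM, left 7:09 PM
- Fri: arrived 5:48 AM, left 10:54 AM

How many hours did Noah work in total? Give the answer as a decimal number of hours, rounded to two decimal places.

21.80 hours

Wed: 10:30 AM–6:09 PM = 7 h 39 min; less 45 min break → 6 h 54 min
Thu: 7:51 AM–7:09 PM = 11 h 18 min; less 45 min break → 10 h 33 min
Fri: 5:48 AM–10:54 AM = 5 h 6 min; less 45 min break → 4 h 21 min
Total: 6 h 54 min + 10 h 33 min + 4 h 21 min = 21 h 48 min.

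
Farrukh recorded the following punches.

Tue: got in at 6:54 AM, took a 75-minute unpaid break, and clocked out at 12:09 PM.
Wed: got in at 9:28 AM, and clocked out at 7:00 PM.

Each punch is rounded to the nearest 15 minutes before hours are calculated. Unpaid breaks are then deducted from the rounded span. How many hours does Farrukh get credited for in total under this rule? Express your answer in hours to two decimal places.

13.50 hours

Tue: in 6:54 AM→7:00 AM, out 12:09 PM→12:15 PM; 5 h 15 min − 75 min = 4 h 0 min
Wed: in 9:28 AM→9:30 AM, out 7:00 PM→7:00 PM; 9 h 30 min
Total credited: 13 h 30 min.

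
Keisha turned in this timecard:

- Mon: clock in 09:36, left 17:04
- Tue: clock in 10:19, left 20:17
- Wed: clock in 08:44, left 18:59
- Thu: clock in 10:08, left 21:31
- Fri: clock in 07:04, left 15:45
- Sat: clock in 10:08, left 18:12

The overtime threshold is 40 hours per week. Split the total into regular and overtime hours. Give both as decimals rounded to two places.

Regular 40.00 hours, overtime 15.82 hours

Mon: 09:36–17:04 = 7 h 28 min
Tue: 10:19–20:17 = 9 h 58 min
Wed: 08:44–18:59 = 10 h 15 min
Thu: 10:08–21:31 = 11 h 23 min
Fri: 07:04–15:45 = 8 h 41 min
Sat: 10:08–18:12 = 8 h 4 min
Total worked: 55 h 49 min = 55.82 h.
Threshold 40 h → overtime 15 h 49 min, regular 40 h 0 min.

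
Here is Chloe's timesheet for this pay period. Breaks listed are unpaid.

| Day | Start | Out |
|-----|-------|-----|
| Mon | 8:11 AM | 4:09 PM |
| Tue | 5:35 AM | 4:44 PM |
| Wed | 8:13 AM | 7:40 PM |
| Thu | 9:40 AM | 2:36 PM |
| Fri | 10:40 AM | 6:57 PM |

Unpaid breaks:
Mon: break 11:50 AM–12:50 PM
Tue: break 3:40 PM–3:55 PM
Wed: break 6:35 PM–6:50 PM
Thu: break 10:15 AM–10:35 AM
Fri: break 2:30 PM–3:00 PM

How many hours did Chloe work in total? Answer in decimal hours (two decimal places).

41.45 hours

Mon: 8:11 AM–4:09 PM = 7 h 58 min; less 60 min break → 6 h 58 min
Tue: 5:35 AM–4:44 PM = 11 h 9 min; less 15 min break → 10 h 54 min
Wed: 8:13 AM–7:40 PM = 11 h 27 min; less 15 min break → 11 h 12 min
Thu: 9:40 AM–2:36 PM = 4 h 56 min; less 20 min break → 4 h 36 min
Fri: 10:40 AM–6:57 PM = 8 h 17 min; less 30 min break → 7 h 47 min
Total: 6 h 58 min + 10 h 54 min + 11 h 12 min + 4 h 36 min + 7 h 47 min = 41 h 27 min.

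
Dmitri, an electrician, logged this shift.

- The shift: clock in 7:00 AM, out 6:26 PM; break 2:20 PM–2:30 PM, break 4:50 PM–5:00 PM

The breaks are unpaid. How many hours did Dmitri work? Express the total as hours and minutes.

The shift: 7:00 AM–6:26 PM = 11 h 26 min; less 20 min break → 11 h 6 min

11 h 6 min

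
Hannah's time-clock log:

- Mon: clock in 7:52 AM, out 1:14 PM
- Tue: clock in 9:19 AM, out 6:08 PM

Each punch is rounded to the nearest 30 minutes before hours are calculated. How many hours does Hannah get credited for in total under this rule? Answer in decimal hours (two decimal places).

Mon: in 7:52 AM→8:00 AM, out 1:14 PM→1:00 PM; 5 h 0 min
Tue: in 9:19 AM→9:30 AM, out 6:08 PM→6:00 PM; 8 h 30 min
Total credited: 13 h 30 min.

13.50 hours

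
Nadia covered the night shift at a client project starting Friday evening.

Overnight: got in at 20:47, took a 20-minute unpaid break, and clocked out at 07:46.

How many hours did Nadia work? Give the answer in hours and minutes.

10 h 39 min

Overnight: 20:47 → midnight = 3 h 13 min; midnight → 07:46 = 7 h 46 min; span 10 h 59 min; less 20 min break → 10 h 39 min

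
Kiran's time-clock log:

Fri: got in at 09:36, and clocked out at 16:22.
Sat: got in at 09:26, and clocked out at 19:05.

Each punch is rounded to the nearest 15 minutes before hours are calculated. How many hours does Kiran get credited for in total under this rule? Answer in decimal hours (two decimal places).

16.25 hours

Fri: in 09:36→09:30, out 16:22→16:15; 6 h 45 min
Sat: in 09:26→09:30, out 19:05→19:00; 9 h 30 min
Total credited: 16 h 15 min.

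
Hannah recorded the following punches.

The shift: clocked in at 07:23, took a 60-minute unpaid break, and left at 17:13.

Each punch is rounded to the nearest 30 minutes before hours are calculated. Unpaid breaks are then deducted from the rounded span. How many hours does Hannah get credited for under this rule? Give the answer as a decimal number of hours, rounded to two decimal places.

8.50 hours

The shift: in 07:23→07:30, out 17:13→17:00; 9 h 30 min − 60 min = 8 h 30 min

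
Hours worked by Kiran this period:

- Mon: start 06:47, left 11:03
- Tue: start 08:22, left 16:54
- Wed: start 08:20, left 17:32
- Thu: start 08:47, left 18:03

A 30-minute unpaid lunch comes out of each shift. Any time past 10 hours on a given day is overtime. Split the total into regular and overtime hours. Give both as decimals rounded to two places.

Mon: 06:47–11:03 = 4 h 16 min; less 30 min break → 3 h 46 min
Tue: 08:22–16:54 = 8 h 32 min; less 30 min break → 8 h 2 min
Wed: 08:20–17:32 = 9 h 12 min; less 30 min break → 8 h 42 min
Thu: 08:47–18:03 = 9 h 16 min; less 30 min break → 8 h 46 min
Mon reg 3 h 46 min / OT 0 h 0 min; Tue reg 8 h 2 min / OT 0 h 0 min; Wed reg 8 h 42 min / OT 0 h 0 min; Thu reg 8 h 46 min / OT 0 h 0 min.
Totals: regular 29 h 16 min, overtime 0 h 0 min.

Regular 29.27 hours, overtime 0.00 hours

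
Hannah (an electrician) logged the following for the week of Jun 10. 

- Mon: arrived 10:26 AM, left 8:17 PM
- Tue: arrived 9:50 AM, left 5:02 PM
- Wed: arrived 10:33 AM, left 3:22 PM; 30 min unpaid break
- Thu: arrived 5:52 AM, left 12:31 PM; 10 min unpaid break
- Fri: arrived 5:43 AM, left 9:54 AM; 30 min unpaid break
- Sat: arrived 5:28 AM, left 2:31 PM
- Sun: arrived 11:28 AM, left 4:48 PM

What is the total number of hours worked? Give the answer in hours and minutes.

Mon: 10:26 AM–8:17 PM = 9 h 51 min
Tue: 9:50 AM–5:02 PM = 7 h 12 min
Wed: 10:33 AM–3:22 PM = 4 h 49 min; less 30 min break → 4 h 19 min
Thu: 5:52 AM–12:31 PM = 6 h 39 min; less 10 min break → 6 h 29 min
Fri: 5:43 AM–9:54 AM = 4 h 11 min; less 30 min break → 3 h 41 min
Sat: 5:28 AM–2:31 PM = 9 h 3 min
Sun: 11:28 AM–4:48 PM = 5 h 20 min
Total: 9 h 51 min + 7 h 12 min + 4 h 19 min + 6 h 29 min + 3 h 41 min + 9 h 3 min + 5 h 20 min = 45 h 55 min.

45 h 55 min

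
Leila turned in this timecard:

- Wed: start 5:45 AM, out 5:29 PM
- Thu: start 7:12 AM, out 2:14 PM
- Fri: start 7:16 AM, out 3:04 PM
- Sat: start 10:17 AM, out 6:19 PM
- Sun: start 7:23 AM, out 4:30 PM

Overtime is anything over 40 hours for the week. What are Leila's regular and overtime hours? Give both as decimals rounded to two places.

Wed: 5:45 AM–5:29 PM = 11 h 44 min
Thu: 7:12 AM–2:14 PM = 7 h 2 min
Fri: 7:16 AM–3:04 PM = 7 h 48 min
Sat: 10:17 AM–6:19 PM = 8 h 2 min
Sun: 7:23 AM–4:30 PM = 9 h 7 min
Total worked: 43 h 43 min = 43.72 h.
Threshold 40 h → overtime 3 h 43 min, regular 40 h 0 min.

Regular 40.00 hours, overtime 3.72 hours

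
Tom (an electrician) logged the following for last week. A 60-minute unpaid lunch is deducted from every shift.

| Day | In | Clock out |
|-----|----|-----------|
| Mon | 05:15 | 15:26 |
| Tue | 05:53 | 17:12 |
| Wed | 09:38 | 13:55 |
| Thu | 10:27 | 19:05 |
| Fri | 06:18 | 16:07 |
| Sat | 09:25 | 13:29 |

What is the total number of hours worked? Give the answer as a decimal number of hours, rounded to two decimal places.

42.30 hours

Mon: 05:15–15:26 = 10 h 11 min; less 60 min break → 9 h 11 min
Tue: 05:53–17:12 = 11 h 19 min; less 60 min break → 10 h 19 min
Wed: 09:38–13:55 = 4 h 17 min; less 60 min break → 3 h 17 min
Thu: 10:27–19:05 = 8 h 38 min; less 60 min break → 7 h 38 min
Fri: 06:18–16:07 = 9 h 49 min; less 60 min break → 8 h 49 min
Sat: 09:25–13:29 = 4 h 4 min; less 60 min break → 3 h 4 min
Total: 9 h 11 min + 10 h 19 min + 3 h 17 min + 7 h 38 min + 8 h 49 min + 3 h 4 min = 42 h 18 min.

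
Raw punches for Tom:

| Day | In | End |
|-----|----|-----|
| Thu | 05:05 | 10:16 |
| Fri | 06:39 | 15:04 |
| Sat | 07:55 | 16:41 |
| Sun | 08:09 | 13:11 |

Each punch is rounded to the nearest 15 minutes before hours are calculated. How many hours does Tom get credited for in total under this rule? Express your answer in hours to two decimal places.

27.25 hours

Thu: in 05:05→05:00, out 10:16→10:15; 5 h 15 min
Fri: in 06:39→06:45, out 15:04→15:00; 8 h 15 min
Sat: in 07:55→08:00, out 16:41→16:45; 8 h 45 min
Sun: in 08:09→08:15, out 13:11→13:15; 5 h 0 min
Total credited: 27 h 15 min.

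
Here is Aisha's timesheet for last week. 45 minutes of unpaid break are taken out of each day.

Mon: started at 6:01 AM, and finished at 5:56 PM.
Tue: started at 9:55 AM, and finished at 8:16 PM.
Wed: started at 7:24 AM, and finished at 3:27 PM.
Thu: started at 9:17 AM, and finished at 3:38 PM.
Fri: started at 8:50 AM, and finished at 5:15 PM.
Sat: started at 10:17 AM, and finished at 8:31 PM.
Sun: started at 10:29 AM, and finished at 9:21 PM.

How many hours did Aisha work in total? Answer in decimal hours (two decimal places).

Mon: 6:01 AM–5:56 PM = 11 h 55 min; less 45 min break → 11 h 10 min
Tue: 9:55 AM–8:16 PM = 10 h 21 min; less 45 min break → 9 h 36 min
Wed: 7:24 AM–3:27 PM = 8 h 3 min; less 45 min break → 7 h 18 min
Thu: 9:17 AM–3:38 PM = 6 h 21 min; less 45 min break → 5 h 36 min
Fri: 8:50 AM–5:15 PM = 8 h 25 min; less 45 min break → 7 h 40 min
Sat: 10:17 AM–8:31 PM = 10 h 14 min; less 45 min break → 9 h 29 min
Sun: 10:29 AM–9:21 PM = 10 h 52 min; less 45 min break → 10 h 7 min
Total: 11 h 10 min + 9 h 36 min + 7 h 18 min + 5 h 36 min + 7 h 40 min + 9 h 29 min + 10 h 7 min = 60 h 56 min.

60.93 hours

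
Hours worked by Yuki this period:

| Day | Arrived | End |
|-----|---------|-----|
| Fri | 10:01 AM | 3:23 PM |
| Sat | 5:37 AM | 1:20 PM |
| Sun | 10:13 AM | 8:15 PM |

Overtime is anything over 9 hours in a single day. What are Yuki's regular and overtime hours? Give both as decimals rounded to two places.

Fri: 10:01 AM–3:23 PM = 5 h 22 min
Sat: 5:37 AM–1:20 PM = 7 h 43 min
Sun: 10:13 AM–8:15 PM = 10 h 2 min
Fri reg 5 h 22 min / OT 0 h 0 min; Sat reg 7 h 43 min / OT 0 h 0 min; Sun reg 9 h 0 min / OT 1 h 2 min.
Totals: regular 22 h 5 min, overtime 1 h 2 min.

Regular 22.08 hours, overtime 1.03 hours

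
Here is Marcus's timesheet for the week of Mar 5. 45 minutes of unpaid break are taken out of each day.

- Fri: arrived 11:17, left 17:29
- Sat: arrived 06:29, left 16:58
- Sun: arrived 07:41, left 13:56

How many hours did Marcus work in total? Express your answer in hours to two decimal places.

Fri: 11:17–17:29 = 6 h 12 min; less 45 min break → 5 h 27 min
Sat: 06:29–16:58 = 10 h 29 min; less 45 min break → 9 h 44 min
Sun: 07:41–13:56 = 6 h 15 min; less 45 min break → 5 h 30 min
Total: 5 h 27 min + 9 h 44 min + 5 h 30 min = 20 h 41 min.

20.68 hours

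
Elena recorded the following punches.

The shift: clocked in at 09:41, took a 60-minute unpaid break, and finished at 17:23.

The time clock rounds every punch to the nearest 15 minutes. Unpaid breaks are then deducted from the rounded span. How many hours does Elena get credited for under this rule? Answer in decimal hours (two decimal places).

6.75 hours

The shift: in 09:41→09:45, out 17:23→17:30; 7 h 45 min − 60 min = 6 h 45 min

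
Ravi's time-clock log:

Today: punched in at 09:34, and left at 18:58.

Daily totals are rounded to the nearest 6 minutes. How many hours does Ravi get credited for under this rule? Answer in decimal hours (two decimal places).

9.40 hours

Today: 09:34–18:58 = 9 h 24 min → rounds to 9 h 24 min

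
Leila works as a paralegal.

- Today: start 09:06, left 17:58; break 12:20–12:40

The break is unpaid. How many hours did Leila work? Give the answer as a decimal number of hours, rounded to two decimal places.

Today: 09:06–17:58 = 8 h 52 min; less 20 min break → 8 h 32 min

8.53 hours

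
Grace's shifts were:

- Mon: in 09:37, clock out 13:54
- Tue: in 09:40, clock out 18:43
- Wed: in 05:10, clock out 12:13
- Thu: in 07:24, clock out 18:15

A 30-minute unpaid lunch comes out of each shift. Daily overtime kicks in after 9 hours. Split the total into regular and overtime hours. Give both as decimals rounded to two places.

Mon: 09:37–13:54 = 4 h 17 min; less 30 min break → 3 h 47 min
Tue: 09:40–18:43 = 9 h 3 min; less 30 min break → 8 h 33 min
Wed: 05:10–12:13 = 7 h 3 min; less 30 min break → 6 h 33 min
Thu: 07:24–18:15 = 10 h 51 min; less 30 min break → 10 h 21 min
Mon reg 3 h 47 min / OT 0 h 0 min; Tue reg 8 h 33 min / OT 0 h 0 min; Wed reg 6 h 33 min / OT 0 h 0 min; Thu reg 9 h 0 min / OT 1 h 21 min.
Totals: regular 27 h 53 min, overtime 1 h 21 min.

Regular 27.88 hours, overtime 1.35 hours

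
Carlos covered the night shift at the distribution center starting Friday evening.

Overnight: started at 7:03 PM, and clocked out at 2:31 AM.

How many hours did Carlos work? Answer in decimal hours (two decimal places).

7.47 hours

Overnight: 7:03 PM → midnight = 4 h 57 min; midnight → 2:31 AM = 2 h 31 min; span 7 h 28 min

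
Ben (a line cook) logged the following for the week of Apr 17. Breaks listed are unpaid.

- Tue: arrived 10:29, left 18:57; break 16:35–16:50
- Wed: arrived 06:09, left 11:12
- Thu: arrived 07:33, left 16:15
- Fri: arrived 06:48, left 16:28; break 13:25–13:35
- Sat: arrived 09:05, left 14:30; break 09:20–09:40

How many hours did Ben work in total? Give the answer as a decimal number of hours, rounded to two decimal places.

36.55 hours

Tue: 10:29–18:57 = 8 h 28 min; less 15 min break → 8 h 13 min
Wed: 06:09–11:12 = 5 h 3 min
Thu: 07:33–16:15 = 8 h 42 min
Fri: 06:48–16:28 = 9 h 40 min; less 10 min break → 9 h 30 min
Sat: 09:05–14:30 = 5 h 25 min; less 20 min break → 5 h 5 min
Total: 8 h 13 min + 5 h 3 min + 8 h 42 min + 9 h 30 min + 5 h 5 min = 36 h 33 min.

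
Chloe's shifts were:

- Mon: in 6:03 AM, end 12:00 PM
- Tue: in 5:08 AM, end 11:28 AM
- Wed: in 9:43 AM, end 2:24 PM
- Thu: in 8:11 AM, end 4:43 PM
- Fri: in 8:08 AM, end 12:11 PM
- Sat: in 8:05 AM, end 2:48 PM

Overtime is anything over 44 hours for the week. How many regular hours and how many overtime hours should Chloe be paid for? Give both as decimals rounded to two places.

Regular 36.27 hours, overtime 0.00 hours

Mon: 6:03 AM–12:00 PM = 5 h 57 min
Tue: 5:08 AM–11:28 AM = 6 h 20 min
Wed: 9:43 AM–2:24 PM = 4 h 41 min
Thu: 8:11 AM–4:43 PM = 8 h 32 min
Fri: 8:08 AM–12:11 PM = 4 h 3 min
Sat: 8:05 AM–2:48 PM = 6 h 43 min
Total worked: 36 h 16 min = 36.27 h.
Threshold 44 h → overtime 0 h 0 min, regular 36 h 16 min.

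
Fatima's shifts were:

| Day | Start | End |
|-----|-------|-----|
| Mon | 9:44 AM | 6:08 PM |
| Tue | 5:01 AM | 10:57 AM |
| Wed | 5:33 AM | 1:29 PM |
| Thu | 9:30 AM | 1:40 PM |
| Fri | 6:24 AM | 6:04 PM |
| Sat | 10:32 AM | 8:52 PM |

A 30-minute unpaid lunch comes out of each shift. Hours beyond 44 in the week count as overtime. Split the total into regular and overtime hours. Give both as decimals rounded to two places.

Mon: 9:44 AM–6:08 PM = 8 h 24 min; less 30 min break → 7 h 54 min
Tue: 5:01 AM–10:57 AM = 5 h 56 min; less 30 min break → 5 h 26 min
Wed: 5:33 AM–1:29 PM = 7 h 56 min; less 30 min break → 7 h 26 min
Thu: 9:30 AM–1:40 PM = 4 h 10 min; less 30 min break → 3 h 40 min
Fri: 6:24 AM–6:04 PM = 11 h 40 min; less 30 min break → 11 h 10 min
Sat: 10:32 AM–8:52 PM = 10 h 20 min; less 30 min break → 9 h 50 min
Total worked: 45 h 26 min = 45.43 h.
Threshold 44 h → overtime 1 h 26 min, regular 44 h 0 min.

Regular 44.00 hours, overtime 1.43 hours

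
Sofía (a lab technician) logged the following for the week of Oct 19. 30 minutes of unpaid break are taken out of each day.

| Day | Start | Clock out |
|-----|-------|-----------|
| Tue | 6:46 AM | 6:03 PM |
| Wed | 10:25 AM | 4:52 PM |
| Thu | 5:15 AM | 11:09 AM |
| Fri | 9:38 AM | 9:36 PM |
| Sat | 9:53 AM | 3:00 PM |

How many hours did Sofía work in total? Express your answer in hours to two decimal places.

Tue: 6:46 AM–6:03 PM = 11 h 17 min; less 30 min break → 10 h 47 min
Wed: 10:25 AM–4:52 PM = 6 h 27 min; less 30 min break → 5 h 57 min
Thu: 5:15 AM–11:09 AM = 5 h 54 min; less 30 min break → 5 h 24 min
Fri: 9:38 AM–9:36 PM = 11 h 58 min; less 30 min break → 11 h 28 min
Sat: 9:53 AM–3:00 PM = 5 h 7 min; less 30 min break → 4 h 37 min
Total: 10 h 47 min + 5 h 57 min + 5 h 24 min + 11 h 28 min + 4 h 37 min = 38 h 13 min.

38.22 hours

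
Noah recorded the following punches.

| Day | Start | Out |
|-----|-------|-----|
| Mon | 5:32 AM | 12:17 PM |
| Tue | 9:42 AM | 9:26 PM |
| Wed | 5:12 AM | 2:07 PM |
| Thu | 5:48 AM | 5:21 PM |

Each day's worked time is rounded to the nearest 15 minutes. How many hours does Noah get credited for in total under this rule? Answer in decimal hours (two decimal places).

39.00 hours

Mon: 5:32 AM–12:17 PM = 6 h 45 min → rounds to 6 h 45 min
Tue: 9:42 AM–9:26 PM = 11 h 44 min → rounds to 11 h 45 min
Wed: 5:12 AM–2:07 PM = 8 h 55 min → rounds to 9 h 0 min
Thu: 5:48 AM–5:21 PM = 11 h 33 min → rounds to 11 h 30 min
Total credited: 39 h 0 min.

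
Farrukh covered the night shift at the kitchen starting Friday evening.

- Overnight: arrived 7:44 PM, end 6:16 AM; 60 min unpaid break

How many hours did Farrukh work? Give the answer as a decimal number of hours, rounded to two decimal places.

9.53 hours

Overnight: 7:44 PM → midnight = 4 h 16 min; midnight → 6:16 AM = 6 h 16 min; span 10 h 32 min; less 60 min break → 9 h 32 min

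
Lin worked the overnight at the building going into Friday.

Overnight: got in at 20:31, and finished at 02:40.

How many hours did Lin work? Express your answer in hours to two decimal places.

Overnight: 20:31 → midnight = 3 h 29 min; midnight → 02:40 = 2 h 40 min; span 6 h 9 min

6.15 hours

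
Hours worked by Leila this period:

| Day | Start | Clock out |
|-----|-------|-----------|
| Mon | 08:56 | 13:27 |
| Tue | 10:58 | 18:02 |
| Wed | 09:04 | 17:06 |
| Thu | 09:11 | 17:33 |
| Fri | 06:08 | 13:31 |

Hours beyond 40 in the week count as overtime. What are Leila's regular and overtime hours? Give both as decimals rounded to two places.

Regular 35.37 hours, overtime 0.00 hours

Mon: 08:56–13:27 = 4 h 31 min
Tue: 10:58–18:02 = 7 h 4 min
Wed: 09:04–17:06 = 8 h 2 min
Thu: 09:11–17:33 = 8 h 22 min
Fri: 06:08–13:31 = 7 h 23 min
Total worked: 35 h 22 min = 35.37 h.
Threshold 40 h → overtime 0 h 0 min, regular 35 h 22 min.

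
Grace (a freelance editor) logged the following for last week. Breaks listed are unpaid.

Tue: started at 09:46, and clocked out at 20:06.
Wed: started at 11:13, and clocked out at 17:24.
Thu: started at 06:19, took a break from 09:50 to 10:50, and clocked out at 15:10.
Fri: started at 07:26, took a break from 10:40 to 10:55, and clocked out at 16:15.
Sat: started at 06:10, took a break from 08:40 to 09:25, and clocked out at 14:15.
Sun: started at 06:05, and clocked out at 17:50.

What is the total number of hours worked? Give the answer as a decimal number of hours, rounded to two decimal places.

52.02 hours

Tue: 09:46–20:06 = 10 h 20 min
Wed: 11:13–17:24 = 6 h 11 min
Thu: 06:19–15:10 = 8 h 51 min; less 60 min break → 7 h 51 min
Fri: 07:26–16:15 = 8 h 49 min; less 15 min break → 8 h 34 min
Sat: 06:10–14:15 = 8 h 5 min; less 45 min break → 7 h 20 min
Sun: 06:05–17:50 = 11 h 45 min
Total: 10 h 20 min + 6 h 11 min + 7 h 51 min + 8 h 34 min + 7 h 20 min + 11 h 45 min = 52 h 1 min.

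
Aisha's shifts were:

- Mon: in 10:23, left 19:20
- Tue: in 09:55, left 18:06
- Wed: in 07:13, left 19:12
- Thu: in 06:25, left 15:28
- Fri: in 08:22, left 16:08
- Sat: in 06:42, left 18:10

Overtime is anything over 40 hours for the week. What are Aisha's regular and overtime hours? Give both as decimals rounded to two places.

Regular 40.00 hours, overtime 17.40 hours

Mon: 10:23–19:20 = 8 h 57 min
Tue: 09:55–18:06 = 8 h 11 min
Wed: 07:13–19:12 = 11 h 59 min
Thu: 06:25–15:28 = 9 h 3 min
Fri: 08:22–16:08 = 7 h 46 min
Sat: 06:42–18:10 = 11 h 28 min
Total worked: 57 h 24 min = 57.40 h.
Threshold 40 h → overtime 17 h 24 min, regular 40 h 0 min.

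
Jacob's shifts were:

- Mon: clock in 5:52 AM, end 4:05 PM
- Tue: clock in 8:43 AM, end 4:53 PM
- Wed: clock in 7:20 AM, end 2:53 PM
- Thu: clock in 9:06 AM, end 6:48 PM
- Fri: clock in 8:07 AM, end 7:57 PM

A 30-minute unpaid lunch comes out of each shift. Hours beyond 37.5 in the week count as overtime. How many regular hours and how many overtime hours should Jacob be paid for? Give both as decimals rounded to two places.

Regular 37.50 hours, overtime 7.47 hours

Mon: 5:52 AM–4:05 PM = 10 h 13 min; less 30 min break → 9 h 43 min
Tue: 8:43 AM–4:53 PM = 8 h 10 min; less 30 min break → 7 h 40 min
Wed: 7:20 AM–2:53 PM = 7 h 33 min; less 30 min break → 7 h 3 min
Thu: 9:06 AM–6:48 PM = 9 h 42 min; less 30 min break → 9 h 12 min
Fri: 8:07 AM–7:57 PM = 11 h 50 min; less 30 min break → 11 h 20 min
Total worked: 44 h 58 min = 44.97 h.
Threshold 37.5 h → overtime 7 h 28 min, regular 37 h 30 min.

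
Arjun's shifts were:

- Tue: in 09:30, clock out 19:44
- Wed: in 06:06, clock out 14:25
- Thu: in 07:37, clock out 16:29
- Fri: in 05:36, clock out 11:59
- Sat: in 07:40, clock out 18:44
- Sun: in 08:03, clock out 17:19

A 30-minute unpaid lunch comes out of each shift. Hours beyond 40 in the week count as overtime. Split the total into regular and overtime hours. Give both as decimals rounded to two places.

Tue: 09:30–19:44 = 10 h 14 min; less 30 min break → 9 h 44 min
Wed: 06:06–14:25 = 8 h 19 min; less 30 min break → 7 h 49 min
Thu: 07:37–16:29 = 8 h 52 min; less 30 min break → 8 h 22 min
Fri: 05:36–11:59 = 6 h 23 min; less 30 min break → 5 h 53 min
Sat: 07:40–18:44 = 11 h 4 min; less 30 min break → 10 h 34 min
Sun: 08:03–17:19 = 9 h 16 min; less 30 min break → 8 h 46 min
Total worked: 51 h 8 min = 51.13 h.
Threshold 40 h → overtime 11 h 8 min, regular 40 h 0 min.

Regular 40.00 hours, overtime 11.13 hours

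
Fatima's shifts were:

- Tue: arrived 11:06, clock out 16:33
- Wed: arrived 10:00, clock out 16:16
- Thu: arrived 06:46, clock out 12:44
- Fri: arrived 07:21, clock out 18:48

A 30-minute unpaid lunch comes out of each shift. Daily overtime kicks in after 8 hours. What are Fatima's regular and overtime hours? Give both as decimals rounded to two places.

Regular 24.18 hours, overtime 2.95 hours

Tue: 11:06–16:33 = 5 h 27 min; less 30 min break → 4 h 57 min
Wed: 10:00–16:16 = 6 h 16 min; less 30 min break → 5 h 46 min
Thu: 06:46–12:44 = 5 h 58 min; less 30 min break → 5 h 28 min
Fri: 07:21–18:48 = 11 h 27 min; less 30 min break → 10 h 57 min
Tue reg 4 h 57 min / OT 0 h 0 min; Wed reg 5 h 46 min / OT 0 h 0 min; Thu reg 5 h 28 min / OT 0 h 0 min; Fri reg 8 h 0 min / OT 2 h 57 min.
Totals: regular 24 h 11 min, overtime 2 h 57 min.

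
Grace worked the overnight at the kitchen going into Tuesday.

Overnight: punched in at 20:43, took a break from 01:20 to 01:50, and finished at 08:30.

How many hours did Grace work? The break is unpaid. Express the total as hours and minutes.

11 h 17 min

Overnight: 20:43 → midnight = 3 h 17 min; midnight → 08:30 = 8 h 30 min; span 11 h 47 min; less 30 min break → 11 h 17 min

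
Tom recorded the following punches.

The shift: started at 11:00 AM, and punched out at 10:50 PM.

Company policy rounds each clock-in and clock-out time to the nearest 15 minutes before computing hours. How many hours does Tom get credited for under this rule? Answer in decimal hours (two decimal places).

The shift: in 11:00 AM→11:00 AM, out 10:50 PM→10:45 PM; 11 h 45 min

11.75 hours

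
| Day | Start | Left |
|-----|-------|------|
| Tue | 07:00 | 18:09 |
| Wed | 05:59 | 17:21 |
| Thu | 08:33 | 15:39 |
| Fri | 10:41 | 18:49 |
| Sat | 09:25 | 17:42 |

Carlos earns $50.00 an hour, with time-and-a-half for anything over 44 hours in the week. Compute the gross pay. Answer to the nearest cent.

Tue: 07:00–18:09 = 11 h 9 min
Wed: 05:59–17:21 = 11 h 22 min
Thu: 08:33–15:39 = 7 h 6 min
Fri: 10:41–18:49 = 8 h 8 min
Sat: 09:25–17:42 = 8 h 17 min
Total worked: 46 h 2 min = 2762 min.
Regular 44 h 0 min = 2640 min at $50.00/h; overtime 2 h 2 min = 122 min at $75.00/h.
Pay = (2640 × $50.00 + 122 × $75.00) ÷ 60 = $2352.50.

$2352.50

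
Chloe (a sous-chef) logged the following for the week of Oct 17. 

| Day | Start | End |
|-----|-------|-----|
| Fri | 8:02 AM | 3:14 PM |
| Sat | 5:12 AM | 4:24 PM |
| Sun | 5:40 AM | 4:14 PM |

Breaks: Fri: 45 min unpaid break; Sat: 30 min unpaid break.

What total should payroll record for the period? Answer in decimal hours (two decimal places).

Fri: 8:02 AM–3:14 PM = 7 h 12 min; less 45 min break → 6 h 27 min
Sat: 5:12 AM–4:24 PM = 11 h 12 min; less 30 min break → 10 h 42 min
Sun: 5:40 AM–4:14 PM = 10 h 34 min
Total: 6 h 27 min + 10 h 42 min + 10 h 34 min = 27 h 43 min.

27.72 hours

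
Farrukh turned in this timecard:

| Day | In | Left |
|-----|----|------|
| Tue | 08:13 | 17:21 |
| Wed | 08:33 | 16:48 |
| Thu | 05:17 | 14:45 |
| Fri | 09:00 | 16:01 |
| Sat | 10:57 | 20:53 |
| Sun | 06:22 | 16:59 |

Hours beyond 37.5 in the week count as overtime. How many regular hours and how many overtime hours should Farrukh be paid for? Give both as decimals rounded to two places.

Regular 37.50 hours, overtime 16.92 hours

Tue: 08:13–17:21 = 9 h 8 min
Wed: 08:33–16:48 = 8 h 15 min
Thu: 05:17–14:45 = 9 h 28 min
Fri: 09:00–16:01 = 7 h 1 min
Sat: 10:57–20:53 = 9 h 56 min
Sun: 06:22–16:59 = 10 h 37 min
Total worked: 54 h 25 min = 54.42 h.
Threshold 37.5 h → overtime 16 h 55 min, regular 37 h 30 min.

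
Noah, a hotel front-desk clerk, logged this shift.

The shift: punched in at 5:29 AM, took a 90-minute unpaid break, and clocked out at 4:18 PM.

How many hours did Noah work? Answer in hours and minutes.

9 h 19 min

The shift: 5:29 AM–4:18 PM = 10 h 49 min; less 90 min break → 9 h 19 min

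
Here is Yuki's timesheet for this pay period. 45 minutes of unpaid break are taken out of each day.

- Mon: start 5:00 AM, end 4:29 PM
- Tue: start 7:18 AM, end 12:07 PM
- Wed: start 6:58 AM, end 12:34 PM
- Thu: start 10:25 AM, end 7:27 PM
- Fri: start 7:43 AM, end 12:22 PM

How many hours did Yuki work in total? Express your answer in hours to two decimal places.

31.83 hours

Mon: 5:00 AM–4:29 PM = 11 h 29 min; less 45 min break → 10 h 44 min
Tue: 7:18 AM–12:07 PM = 4 h 49 min; less 45 min break → 4 h 4 min
Wed: 6:58 AM–12:34 PM = 5 h 36 min; less 45 min break → 4 h 51 min
Thu: 10:25 AM–7:27 PM = 9 h 2 min; less 45 min break → 8 h 17 min
Fri: 7:43 AM–12:22 PM = 4 h 39 min; less 45 min break → 3 h 54 min
Total: 10 h 44 min + 4 h 4 min + 4 h 51 min + 8 h 17 min + 3 h 54 min = 31 h 50 min.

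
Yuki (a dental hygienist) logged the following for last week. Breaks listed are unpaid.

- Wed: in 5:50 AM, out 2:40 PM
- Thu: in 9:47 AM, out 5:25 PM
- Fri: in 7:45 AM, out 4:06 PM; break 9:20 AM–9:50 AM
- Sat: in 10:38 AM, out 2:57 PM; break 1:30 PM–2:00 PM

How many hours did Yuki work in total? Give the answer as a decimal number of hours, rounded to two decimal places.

28.13 hours

Wed: 5:50 AM–2:40 PM = 8 h 50 min
Thu: 9:47 AM–5:25 PM = 7 h 38 min
Fri: 7:45 AM–4:06 PM = 8 h 21 min; less 30 min break → 7 h 51 min
Sat: 10:38 AM–2:57 PM = 4 h 19 min; less 30 min break → 3 h 49 min
Total: 8 h 50 min + 7 h 38 min + 7 h 51 min + 3 h 49 min = 28 h 8 min.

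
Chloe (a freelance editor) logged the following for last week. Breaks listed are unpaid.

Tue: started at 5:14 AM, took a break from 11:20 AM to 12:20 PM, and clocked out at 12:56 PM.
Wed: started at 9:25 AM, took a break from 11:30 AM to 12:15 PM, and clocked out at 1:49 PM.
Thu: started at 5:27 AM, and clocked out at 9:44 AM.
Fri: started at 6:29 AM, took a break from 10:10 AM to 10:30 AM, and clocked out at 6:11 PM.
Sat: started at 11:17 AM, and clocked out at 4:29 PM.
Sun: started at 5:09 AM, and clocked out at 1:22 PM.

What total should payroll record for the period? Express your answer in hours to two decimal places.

39.42 hours

Tue: 5:14 AM–12:56 PM = 7 h 42 min; less 60 min break → 6 h 42 min
Wed: 9:25 AM–1:49 PM = 4 h 24 min; less 45 min break → 3 h 39 min
Thu: 5:27 AM–9:44 AM = 4 h 17 min
Fri: 6:29 AM–6:11 PM = 11 h 42 min; less 20 min break → 11 h 22 min
Sat: 11:17 AM–4:29 PM = 5 h 12 min
Sun: 5:09 AM–1:22 PM = 8 h 13 min
Total: 6 h 42 min + 3 h 39 min + 4 h 17 min + 11 h 22 min + 5 h 12 min + 8 h 13 min = 39 h 25 min.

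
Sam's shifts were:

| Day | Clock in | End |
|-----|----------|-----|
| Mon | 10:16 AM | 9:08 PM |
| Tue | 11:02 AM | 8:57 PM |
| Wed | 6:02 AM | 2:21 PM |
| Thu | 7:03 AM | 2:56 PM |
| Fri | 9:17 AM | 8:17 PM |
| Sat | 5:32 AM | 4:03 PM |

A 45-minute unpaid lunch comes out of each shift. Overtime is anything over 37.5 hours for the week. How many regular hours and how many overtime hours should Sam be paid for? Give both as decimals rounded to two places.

Mon: 10:16 AM–9:08 PM = 10 h 52 min; less 45 min break → 10 h 7 min
Tue: 11:02 AM–8:57 PM = 9 h 55 min; less 45 min break → 9 h 10 min
Wed: 6:02 AM–2:21 PM = 8 h 19 min; less 45 min break → 7 h 34 min
Thu: 7:03 AM–2:56 PM = 7 h 53 min; less 45 min break → 7 h 8 min
Fri: 9:17 AM–8:17 PM = 11 h 0 min; less 45 min break → 10 h 15 min
Sat: 5:32 AM–4:03 PM = 10 h 31 min; less 45 min break → 9 h 46 min
Total worked: 54 h 0 min = 54.00 h.
Threshold 37.5 h → overtime 16 h 30 min, regular 37 h 30 min.

Regular 37.50 hours, overtime 16.50 hours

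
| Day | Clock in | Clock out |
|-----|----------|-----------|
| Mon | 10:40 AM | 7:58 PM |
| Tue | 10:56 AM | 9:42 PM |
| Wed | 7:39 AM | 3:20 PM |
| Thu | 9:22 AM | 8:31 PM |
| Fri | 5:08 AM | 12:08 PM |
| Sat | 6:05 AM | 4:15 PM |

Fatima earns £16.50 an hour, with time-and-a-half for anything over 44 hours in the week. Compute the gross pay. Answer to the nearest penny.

Mon: 10:40 AM–7:58 PM = 9 h 18 min
Tue: 10:56 AM–9:42 PM = 10 h 46 min
Wed: 7:39 AM–3:20 PM = 7 h 41 min
Thu: 9:22 AM–8:31 PM = 11 h 9 min
Fri: 5:08 AM–12:08 PM = 7 h 0 min
Sat: 6:05 AM–4:15 PM = 10 h 10 min
Total worked: 56 h 4 min = 3364 min.
Regular 44 h 0 min = 2640 min at £16.50/h; overtime 12 h 4 min = 724 min at £24.75/h.
Pay = (2640 × £16.50 + 724 × £24.75) ÷ 60 = £1024.65.

£1024.65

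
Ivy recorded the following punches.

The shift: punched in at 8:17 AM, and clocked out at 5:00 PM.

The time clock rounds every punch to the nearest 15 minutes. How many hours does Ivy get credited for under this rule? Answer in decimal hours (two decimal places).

The shift: in 8:17 AM→8:15 AM, out 5:00 PM→5:00 PM; 8 h 45 min

8.75 hours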